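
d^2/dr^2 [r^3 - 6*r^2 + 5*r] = 6*r - 12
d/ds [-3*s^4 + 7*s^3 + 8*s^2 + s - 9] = -12*s^3 + 21*s^2 + 16*s + 1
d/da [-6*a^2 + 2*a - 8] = 2 - 12*a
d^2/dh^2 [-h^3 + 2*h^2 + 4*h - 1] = 4 - 6*h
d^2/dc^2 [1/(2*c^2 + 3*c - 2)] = 2*(-4*c^2 - 6*c + (4*c + 3)^2 + 4)/(2*c^2 + 3*c - 2)^3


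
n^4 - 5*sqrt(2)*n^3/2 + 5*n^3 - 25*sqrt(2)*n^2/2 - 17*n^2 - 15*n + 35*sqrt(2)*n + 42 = (n - 2)*(n + 7)*(n - 3*sqrt(2))*(n + sqrt(2)/2)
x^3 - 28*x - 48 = (x - 6)*(x + 2)*(x + 4)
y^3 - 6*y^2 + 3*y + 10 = (y - 5)*(y - 2)*(y + 1)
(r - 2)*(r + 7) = r^2 + 5*r - 14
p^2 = p^2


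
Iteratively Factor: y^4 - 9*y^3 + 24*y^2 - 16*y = (y - 4)*(y^3 - 5*y^2 + 4*y) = (y - 4)^2*(y^2 - y) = (y - 4)^2*(y - 1)*(y)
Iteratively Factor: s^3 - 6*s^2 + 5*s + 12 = (s + 1)*(s^2 - 7*s + 12) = (s - 4)*(s + 1)*(s - 3)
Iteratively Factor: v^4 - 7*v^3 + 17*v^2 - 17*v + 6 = (v - 2)*(v^3 - 5*v^2 + 7*v - 3) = (v - 2)*(v - 1)*(v^2 - 4*v + 3) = (v - 2)*(v - 1)^2*(v - 3)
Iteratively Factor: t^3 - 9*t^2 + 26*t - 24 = (t - 2)*(t^2 - 7*t + 12) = (t - 4)*(t - 2)*(t - 3)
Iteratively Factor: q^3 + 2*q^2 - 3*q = (q + 3)*(q^2 - q) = q*(q + 3)*(q - 1)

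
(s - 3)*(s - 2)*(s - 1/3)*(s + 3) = s^4 - 7*s^3/3 - 25*s^2/3 + 21*s - 6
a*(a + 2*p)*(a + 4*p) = a^3 + 6*a^2*p + 8*a*p^2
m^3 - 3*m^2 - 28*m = m*(m - 7)*(m + 4)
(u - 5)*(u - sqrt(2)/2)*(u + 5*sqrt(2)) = u^3 - 5*u^2 + 9*sqrt(2)*u^2/2 - 45*sqrt(2)*u/2 - 5*u + 25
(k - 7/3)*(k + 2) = k^2 - k/3 - 14/3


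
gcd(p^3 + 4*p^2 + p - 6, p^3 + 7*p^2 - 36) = p + 3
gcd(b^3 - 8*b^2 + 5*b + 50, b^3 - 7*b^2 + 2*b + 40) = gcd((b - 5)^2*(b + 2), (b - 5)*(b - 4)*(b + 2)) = b^2 - 3*b - 10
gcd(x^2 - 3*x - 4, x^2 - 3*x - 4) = x^2 - 3*x - 4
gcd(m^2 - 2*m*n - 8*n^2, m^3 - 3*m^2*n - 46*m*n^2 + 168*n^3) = m - 4*n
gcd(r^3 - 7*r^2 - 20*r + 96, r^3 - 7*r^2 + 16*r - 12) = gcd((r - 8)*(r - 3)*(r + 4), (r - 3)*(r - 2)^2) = r - 3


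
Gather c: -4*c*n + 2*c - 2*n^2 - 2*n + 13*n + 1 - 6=c*(2 - 4*n) - 2*n^2 + 11*n - 5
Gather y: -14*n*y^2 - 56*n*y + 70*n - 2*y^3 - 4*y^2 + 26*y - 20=70*n - 2*y^3 + y^2*(-14*n - 4) + y*(26 - 56*n) - 20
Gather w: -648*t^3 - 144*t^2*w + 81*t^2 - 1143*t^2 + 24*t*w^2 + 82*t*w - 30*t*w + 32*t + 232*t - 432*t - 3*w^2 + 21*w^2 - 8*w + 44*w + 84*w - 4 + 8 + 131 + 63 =-648*t^3 - 1062*t^2 - 168*t + w^2*(24*t + 18) + w*(-144*t^2 + 52*t + 120) + 198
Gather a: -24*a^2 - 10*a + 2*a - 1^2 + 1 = -24*a^2 - 8*a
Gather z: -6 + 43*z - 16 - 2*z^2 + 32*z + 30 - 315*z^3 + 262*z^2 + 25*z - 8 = -315*z^3 + 260*z^2 + 100*z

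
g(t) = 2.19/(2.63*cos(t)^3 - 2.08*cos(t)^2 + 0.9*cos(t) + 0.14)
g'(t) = 2.19*(7.89*sin(t)*cos(t)^2 - 4.16*sin(t)*cos(t) + 0.9*sin(t))/(2.63*cos(t)^3 - 2.08*cos(t)^2 + 0.9*cos(t) + 0.14)^2 = (17.2791*cos(t)^2 - 9.1104*cos(t) + 1.971)*sin(t)/(2.63*cos(t)^3 - 2.08*cos(t)^2 + 0.9*cos(t) + 0.14)^2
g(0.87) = 3.91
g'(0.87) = 7.98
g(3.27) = -0.41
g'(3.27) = -0.12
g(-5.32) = 4.71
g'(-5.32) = 9.11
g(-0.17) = 1.44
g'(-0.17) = -0.71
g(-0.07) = 1.39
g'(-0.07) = -0.28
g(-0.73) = 2.94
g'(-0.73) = -5.76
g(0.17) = 1.44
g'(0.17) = 0.71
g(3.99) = -1.03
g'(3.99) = -2.58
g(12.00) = 2.19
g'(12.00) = -3.54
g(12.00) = 2.19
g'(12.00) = -3.54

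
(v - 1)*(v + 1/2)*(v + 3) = v^3 + 5*v^2/2 - 2*v - 3/2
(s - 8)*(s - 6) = s^2 - 14*s + 48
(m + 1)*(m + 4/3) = m^2 + 7*m/3 + 4/3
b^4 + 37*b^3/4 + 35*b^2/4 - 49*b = b*(b - 7/4)*(b + 4)*(b + 7)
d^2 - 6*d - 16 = (d - 8)*(d + 2)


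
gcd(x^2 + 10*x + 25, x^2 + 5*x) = x + 5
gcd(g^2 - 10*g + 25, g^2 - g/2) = 1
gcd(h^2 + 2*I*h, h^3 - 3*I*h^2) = h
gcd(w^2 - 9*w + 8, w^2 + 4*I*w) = 1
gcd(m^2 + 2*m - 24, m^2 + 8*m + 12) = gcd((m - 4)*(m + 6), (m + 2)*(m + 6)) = m + 6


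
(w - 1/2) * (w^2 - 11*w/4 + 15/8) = w^3 - 13*w^2/4 + 13*w/4 - 15/16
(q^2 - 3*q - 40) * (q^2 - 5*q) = q^4 - 8*q^3 - 25*q^2 + 200*q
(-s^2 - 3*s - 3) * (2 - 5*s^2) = 5*s^4 + 15*s^3 + 13*s^2 - 6*s - 6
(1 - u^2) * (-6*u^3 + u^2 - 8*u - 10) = 6*u^5 - u^4 + 2*u^3 + 11*u^2 - 8*u - 10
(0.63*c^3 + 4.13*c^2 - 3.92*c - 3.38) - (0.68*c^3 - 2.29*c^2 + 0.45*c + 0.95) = -0.05*c^3 + 6.42*c^2 - 4.37*c - 4.33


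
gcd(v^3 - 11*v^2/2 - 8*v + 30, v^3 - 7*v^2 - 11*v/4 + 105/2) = v^2 - 7*v/2 - 15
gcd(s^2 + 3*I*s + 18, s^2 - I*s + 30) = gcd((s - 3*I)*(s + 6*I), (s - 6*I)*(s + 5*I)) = 1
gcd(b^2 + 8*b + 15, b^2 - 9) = b + 3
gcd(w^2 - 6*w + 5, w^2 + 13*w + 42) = 1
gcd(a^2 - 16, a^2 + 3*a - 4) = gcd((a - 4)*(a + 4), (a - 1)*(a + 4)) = a + 4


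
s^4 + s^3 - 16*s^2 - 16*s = s*(s - 4)*(s + 1)*(s + 4)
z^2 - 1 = (z - 1)*(z + 1)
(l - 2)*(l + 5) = l^2 + 3*l - 10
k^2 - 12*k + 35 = (k - 7)*(k - 5)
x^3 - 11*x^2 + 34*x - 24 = (x - 6)*(x - 4)*(x - 1)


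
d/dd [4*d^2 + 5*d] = 8*d + 5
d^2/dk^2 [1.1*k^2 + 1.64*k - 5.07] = 2.20000000000000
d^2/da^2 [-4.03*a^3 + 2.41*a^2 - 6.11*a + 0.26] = 4.82 - 24.18*a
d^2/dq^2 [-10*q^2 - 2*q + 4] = -20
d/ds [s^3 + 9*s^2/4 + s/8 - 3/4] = 3*s^2 + 9*s/2 + 1/8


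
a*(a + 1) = a^2 + a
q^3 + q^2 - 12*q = q*(q - 3)*(q + 4)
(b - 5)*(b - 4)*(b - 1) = b^3 - 10*b^2 + 29*b - 20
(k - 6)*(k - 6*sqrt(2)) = k^2 - 6*sqrt(2)*k - 6*k + 36*sqrt(2)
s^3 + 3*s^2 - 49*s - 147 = (s - 7)*(s + 3)*(s + 7)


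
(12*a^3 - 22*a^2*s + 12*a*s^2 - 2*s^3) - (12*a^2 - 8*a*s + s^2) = 12*a^3 - 22*a^2*s - 12*a^2 + 12*a*s^2 + 8*a*s - 2*s^3 - s^2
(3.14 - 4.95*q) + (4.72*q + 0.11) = 3.25 - 0.23*q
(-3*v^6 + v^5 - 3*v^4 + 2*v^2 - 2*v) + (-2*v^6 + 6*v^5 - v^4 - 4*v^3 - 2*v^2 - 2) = -5*v^6 + 7*v^5 - 4*v^4 - 4*v^3 - 2*v - 2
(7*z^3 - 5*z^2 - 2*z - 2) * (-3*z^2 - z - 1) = -21*z^5 + 8*z^4 + 4*z^3 + 13*z^2 + 4*z + 2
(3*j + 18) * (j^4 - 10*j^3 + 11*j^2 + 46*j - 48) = 3*j^5 - 12*j^4 - 147*j^3 + 336*j^2 + 684*j - 864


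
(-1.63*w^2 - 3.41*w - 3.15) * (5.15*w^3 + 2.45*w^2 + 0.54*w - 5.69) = -8.3945*w^5 - 21.555*w^4 - 25.4572*w^3 - 0.284200000000002*w^2 + 17.7019*w + 17.9235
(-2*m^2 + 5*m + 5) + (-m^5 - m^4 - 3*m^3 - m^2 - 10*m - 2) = -m^5 - m^4 - 3*m^3 - 3*m^2 - 5*m + 3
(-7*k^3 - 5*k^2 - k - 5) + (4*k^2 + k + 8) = -7*k^3 - k^2 + 3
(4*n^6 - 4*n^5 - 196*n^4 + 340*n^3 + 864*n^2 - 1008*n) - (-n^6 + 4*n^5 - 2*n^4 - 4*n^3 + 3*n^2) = 5*n^6 - 8*n^5 - 194*n^4 + 344*n^3 + 861*n^2 - 1008*n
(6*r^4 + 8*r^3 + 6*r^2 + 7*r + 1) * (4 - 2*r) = -12*r^5 + 8*r^4 + 20*r^3 + 10*r^2 + 26*r + 4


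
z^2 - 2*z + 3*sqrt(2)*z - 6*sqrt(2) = (z - 2)*(z + 3*sqrt(2))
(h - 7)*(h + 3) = h^2 - 4*h - 21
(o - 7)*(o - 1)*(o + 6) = o^3 - 2*o^2 - 41*o + 42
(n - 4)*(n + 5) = n^2 + n - 20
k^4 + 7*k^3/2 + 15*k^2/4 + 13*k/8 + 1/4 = (k + 1/2)^3*(k + 2)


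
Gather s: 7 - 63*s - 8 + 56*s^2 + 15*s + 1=56*s^2 - 48*s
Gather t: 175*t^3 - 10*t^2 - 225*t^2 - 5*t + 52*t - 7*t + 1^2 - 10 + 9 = 175*t^3 - 235*t^2 + 40*t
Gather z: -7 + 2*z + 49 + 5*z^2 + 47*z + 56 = 5*z^2 + 49*z + 98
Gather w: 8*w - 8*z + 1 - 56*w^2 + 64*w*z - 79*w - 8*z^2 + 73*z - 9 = -56*w^2 + w*(64*z - 71) - 8*z^2 + 65*z - 8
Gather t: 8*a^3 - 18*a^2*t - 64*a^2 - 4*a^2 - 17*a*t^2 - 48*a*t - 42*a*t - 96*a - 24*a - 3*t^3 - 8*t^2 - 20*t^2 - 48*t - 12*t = 8*a^3 - 68*a^2 - 120*a - 3*t^3 + t^2*(-17*a - 28) + t*(-18*a^2 - 90*a - 60)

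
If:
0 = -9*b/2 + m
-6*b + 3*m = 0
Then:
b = 0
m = 0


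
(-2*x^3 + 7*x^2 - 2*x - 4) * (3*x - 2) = -6*x^4 + 25*x^3 - 20*x^2 - 8*x + 8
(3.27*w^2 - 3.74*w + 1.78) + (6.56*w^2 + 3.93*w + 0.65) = 9.83*w^2 + 0.19*w + 2.43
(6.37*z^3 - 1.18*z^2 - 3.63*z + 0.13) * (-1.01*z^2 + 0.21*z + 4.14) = -6.4337*z^5 + 2.5295*z^4 + 29.7903*z^3 - 5.7788*z^2 - 15.0009*z + 0.5382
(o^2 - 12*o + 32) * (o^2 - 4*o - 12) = o^4 - 16*o^3 + 68*o^2 + 16*o - 384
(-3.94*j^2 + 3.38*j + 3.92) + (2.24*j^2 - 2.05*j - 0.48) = -1.7*j^2 + 1.33*j + 3.44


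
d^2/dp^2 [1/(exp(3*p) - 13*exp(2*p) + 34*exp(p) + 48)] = ((-9*exp(2*p) + 52*exp(p) - 34)*(exp(3*p) - 13*exp(2*p) + 34*exp(p) + 48) + 2*(3*exp(2*p) - 26*exp(p) + 34)^2*exp(p))*exp(p)/(exp(3*p) - 13*exp(2*p) + 34*exp(p) + 48)^3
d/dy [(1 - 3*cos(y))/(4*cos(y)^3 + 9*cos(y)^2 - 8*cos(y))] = -(15 + 6*cos(3*y)/cos(y)^2 + 8/cos(y)^2)*sin(y)/(4*sin(y)^2 - 9*cos(y) + 4)^2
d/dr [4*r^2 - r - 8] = 8*r - 1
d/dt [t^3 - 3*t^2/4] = 3*t*(2*t - 1)/2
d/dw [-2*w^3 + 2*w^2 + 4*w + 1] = -6*w^2 + 4*w + 4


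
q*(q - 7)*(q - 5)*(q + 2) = q^4 - 10*q^3 + 11*q^2 + 70*q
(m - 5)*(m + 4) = m^2 - m - 20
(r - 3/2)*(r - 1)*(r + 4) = r^3 + 3*r^2/2 - 17*r/2 + 6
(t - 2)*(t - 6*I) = t^2 - 2*t - 6*I*t + 12*I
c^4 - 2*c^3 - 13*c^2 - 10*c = c*(c - 5)*(c + 1)*(c + 2)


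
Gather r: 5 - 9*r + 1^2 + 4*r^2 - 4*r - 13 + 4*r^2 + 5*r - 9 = 8*r^2 - 8*r - 16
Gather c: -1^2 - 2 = -3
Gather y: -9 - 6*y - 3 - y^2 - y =-y^2 - 7*y - 12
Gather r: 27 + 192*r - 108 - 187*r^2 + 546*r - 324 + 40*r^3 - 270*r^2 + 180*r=40*r^3 - 457*r^2 + 918*r - 405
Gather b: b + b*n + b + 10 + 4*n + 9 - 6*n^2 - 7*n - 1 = b*(n + 2) - 6*n^2 - 3*n + 18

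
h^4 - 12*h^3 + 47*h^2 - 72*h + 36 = (h - 6)*(h - 3)*(h - 2)*(h - 1)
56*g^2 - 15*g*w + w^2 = (-8*g + w)*(-7*g + w)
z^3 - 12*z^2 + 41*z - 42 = (z - 7)*(z - 3)*(z - 2)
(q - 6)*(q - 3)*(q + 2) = q^3 - 7*q^2 + 36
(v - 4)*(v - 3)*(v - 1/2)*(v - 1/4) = v^4 - 31*v^3/4 + 139*v^2/8 - 79*v/8 + 3/2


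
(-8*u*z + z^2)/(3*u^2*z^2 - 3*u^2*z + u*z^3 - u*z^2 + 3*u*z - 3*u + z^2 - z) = z*(-8*u + z)/(3*u^2*z^2 - 3*u^2*z + u*z^3 - u*z^2 + 3*u*z - 3*u + z^2 - z)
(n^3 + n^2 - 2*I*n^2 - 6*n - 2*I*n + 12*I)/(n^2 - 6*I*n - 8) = (n^2 + n - 6)/(n - 4*I)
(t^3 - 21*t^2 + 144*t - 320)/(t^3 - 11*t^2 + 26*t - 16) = (t^2 - 13*t + 40)/(t^2 - 3*t + 2)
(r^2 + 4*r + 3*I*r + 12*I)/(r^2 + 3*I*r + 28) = (r^2 + r*(4 + 3*I) + 12*I)/(r^2 + 3*I*r + 28)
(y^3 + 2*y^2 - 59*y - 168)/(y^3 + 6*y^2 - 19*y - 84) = (y - 8)/(y - 4)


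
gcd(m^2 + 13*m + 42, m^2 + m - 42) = m + 7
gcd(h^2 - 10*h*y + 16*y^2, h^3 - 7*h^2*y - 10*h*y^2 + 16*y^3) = -h + 8*y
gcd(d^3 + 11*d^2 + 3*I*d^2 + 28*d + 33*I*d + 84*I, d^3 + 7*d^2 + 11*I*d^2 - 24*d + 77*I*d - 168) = d^2 + d*(7 + 3*I) + 21*I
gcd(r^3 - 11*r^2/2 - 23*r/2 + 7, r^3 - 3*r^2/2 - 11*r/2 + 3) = r^2 + 3*r/2 - 1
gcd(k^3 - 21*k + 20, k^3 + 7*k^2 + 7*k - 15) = k^2 + 4*k - 5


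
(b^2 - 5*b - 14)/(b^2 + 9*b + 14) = (b - 7)/(b + 7)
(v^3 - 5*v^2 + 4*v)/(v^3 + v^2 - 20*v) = (v - 1)/(v + 5)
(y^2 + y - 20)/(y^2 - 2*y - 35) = (y - 4)/(y - 7)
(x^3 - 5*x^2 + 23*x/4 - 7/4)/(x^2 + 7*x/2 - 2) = (2*x^2 - 9*x + 7)/(2*(x + 4))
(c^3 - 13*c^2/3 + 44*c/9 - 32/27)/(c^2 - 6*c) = (27*c^3 - 117*c^2 + 132*c - 32)/(27*c*(c - 6))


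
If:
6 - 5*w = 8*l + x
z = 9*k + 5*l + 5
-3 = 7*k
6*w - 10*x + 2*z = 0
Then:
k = -3/7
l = z/5 - 8/35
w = 137/98 - 9*z/28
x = z/140 + 411/490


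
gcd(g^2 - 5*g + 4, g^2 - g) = g - 1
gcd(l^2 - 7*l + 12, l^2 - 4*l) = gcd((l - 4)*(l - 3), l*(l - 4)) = l - 4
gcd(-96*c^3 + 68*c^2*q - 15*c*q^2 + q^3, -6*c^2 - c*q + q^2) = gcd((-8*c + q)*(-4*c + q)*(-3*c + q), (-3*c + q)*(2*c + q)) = -3*c + q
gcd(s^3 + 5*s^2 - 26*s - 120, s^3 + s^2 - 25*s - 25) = s - 5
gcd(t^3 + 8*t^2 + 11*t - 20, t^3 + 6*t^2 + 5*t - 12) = t^2 + 3*t - 4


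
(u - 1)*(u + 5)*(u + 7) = u^3 + 11*u^2 + 23*u - 35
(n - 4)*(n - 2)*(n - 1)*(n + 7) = n^4 - 35*n^2 + 90*n - 56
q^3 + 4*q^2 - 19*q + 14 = (q - 2)*(q - 1)*(q + 7)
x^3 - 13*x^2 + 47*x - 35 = (x - 7)*(x - 5)*(x - 1)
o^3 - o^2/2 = o^2*(o - 1/2)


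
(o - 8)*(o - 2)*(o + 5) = o^3 - 5*o^2 - 34*o + 80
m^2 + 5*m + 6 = (m + 2)*(m + 3)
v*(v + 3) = v^2 + 3*v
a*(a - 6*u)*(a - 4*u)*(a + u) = a^4 - 9*a^3*u + 14*a^2*u^2 + 24*a*u^3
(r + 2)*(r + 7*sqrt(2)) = r^2 + 2*r + 7*sqrt(2)*r + 14*sqrt(2)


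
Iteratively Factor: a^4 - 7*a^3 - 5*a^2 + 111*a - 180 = (a - 3)*(a^3 - 4*a^2 - 17*a + 60) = (a - 5)*(a - 3)*(a^2 + a - 12) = (a - 5)*(a - 3)*(a + 4)*(a - 3)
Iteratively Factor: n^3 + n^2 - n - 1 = (n - 1)*(n^2 + 2*n + 1) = (n - 1)*(n + 1)*(n + 1)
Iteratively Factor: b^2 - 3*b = (b)*(b - 3)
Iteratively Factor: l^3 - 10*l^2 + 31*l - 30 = (l - 2)*(l^2 - 8*l + 15) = (l - 3)*(l - 2)*(l - 5)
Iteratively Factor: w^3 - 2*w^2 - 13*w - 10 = (w + 1)*(w^2 - 3*w - 10) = (w + 1)*(w + 2)*(w - 5)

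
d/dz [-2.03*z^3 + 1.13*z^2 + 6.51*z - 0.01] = -6.09*z^2 + 2.26*z + 6.51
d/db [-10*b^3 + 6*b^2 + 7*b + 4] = -30*b^2 + 12*b + 7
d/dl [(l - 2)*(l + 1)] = 2*l - 1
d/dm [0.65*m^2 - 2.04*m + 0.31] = 1.3*m - 2.04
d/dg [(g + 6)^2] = 2*g + 12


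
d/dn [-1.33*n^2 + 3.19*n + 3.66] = 3.19 - 2.66*n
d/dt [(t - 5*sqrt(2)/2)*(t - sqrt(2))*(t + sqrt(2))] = 3*t^2 - 5*sqrt(2)*t - 2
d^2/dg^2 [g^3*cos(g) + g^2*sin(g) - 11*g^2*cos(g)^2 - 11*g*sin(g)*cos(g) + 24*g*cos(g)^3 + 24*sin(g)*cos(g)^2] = -g^3*cos(g) - 7*g^2*sin(g) + 22*g^2*cos(2*g) + 66*g*sin(2*g) - 8*g*cos(g) - 54*g*cos(3*g) - 40*sin(g) - 90*sin(3*g) - 33*cos(2*g) - 11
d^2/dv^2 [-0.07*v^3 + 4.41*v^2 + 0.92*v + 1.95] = 8.82 - 0.42*v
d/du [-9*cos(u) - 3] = 9*sin(u)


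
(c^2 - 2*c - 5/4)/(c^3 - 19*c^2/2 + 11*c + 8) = (c - 5/2)/(c^2 - 10*c + 16)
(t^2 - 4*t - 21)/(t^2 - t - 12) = (t - 7)/(t - 4)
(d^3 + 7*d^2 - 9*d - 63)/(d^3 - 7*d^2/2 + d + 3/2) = 2*(d^2 + 10*d + 21)/(2*d^2 - d - 1)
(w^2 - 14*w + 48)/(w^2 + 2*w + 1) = (w^2 - 14*w + 48)/(w^2 + 2*w + 1)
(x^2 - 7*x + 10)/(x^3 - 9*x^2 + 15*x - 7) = (x^2 - 7*x + 10)/(x^3 - 9*x^2 + 15*x - 7)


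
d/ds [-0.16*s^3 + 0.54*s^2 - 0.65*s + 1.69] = -0.48*s^2 + 1.08*s - 0.65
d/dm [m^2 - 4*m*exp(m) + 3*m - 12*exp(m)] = -4*m*exp(m) + 2*m - 16*exp(m) + 3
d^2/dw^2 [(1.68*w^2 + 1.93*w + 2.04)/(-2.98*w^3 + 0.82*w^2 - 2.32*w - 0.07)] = (-29.838144*w^6 - 102.835032*w^5 - 119.406216*w^4 + 102.364344*w^3 - 88.600056*w^2 + 25.173948*w - 21.583984)/(26.463592*w^9 - 21.845784*w^8 + 67.81884*w^7 - 32.701396*w^6 + 51.772248*w^5 - 10.195788*w^4 + 11.731966*w^3 + 1.11825*w^2 + 0.034104*w + 0.000343)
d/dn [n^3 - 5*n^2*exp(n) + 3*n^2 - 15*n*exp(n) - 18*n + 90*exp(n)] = -5*n^2*exp(n) + 3*n^2 - 25*n*exp(n) + 6*n + 75*exp(n) - 18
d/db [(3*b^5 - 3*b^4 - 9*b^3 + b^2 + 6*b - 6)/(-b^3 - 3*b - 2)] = (-6*b^7 + 3*b^6 - 36*b^5 - 2*b^4 + 90*b^3 + 33*b^2 - 4*b - 30)/(b^6 + 6*b^4 + 4*b^3 + 9*b^2 + 12*b + 4)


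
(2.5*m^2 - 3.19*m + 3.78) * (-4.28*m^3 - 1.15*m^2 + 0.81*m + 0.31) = -10.7*m^5 + 10.7782*m^4 - 10.4849*m^3 - 6.1559*m^2 + 2.0729*m + 1.1718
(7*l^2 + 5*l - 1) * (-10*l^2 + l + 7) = -70*l^4 - 43*l^3 + 64*l^2 + 34*l - 7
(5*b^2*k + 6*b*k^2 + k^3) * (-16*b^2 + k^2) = -80*b^4*k - 96*b^3*k^2 - 11*b^2*k^3 + 6*b*k^4 + k^5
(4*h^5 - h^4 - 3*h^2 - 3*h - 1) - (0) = 4*h^5 - h^4 - 3*h^2 - 3*h - 1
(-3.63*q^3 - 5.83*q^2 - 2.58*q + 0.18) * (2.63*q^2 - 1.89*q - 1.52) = -9.5469*q^5 - 8.4722*q^4 + 9.7509*q^3 + 14.2112*q^2 + 3.5814*q - 0.2736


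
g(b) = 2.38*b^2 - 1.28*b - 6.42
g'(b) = 4.76*b - 1.28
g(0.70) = -6.15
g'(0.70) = 2.05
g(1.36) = -3.76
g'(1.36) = 5.19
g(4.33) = 32.66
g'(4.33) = 19.33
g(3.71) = 21.59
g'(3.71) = 16.38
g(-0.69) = -4.40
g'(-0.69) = -4.56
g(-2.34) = 9.61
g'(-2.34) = -12.42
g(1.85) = -0.64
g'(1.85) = 7.53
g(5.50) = 58.54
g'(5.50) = 24.90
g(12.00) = 320.94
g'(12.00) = 55.84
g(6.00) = 71.58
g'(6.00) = 27.28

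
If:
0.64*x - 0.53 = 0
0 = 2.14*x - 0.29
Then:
No Solution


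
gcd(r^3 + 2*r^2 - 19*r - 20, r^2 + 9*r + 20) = r + 5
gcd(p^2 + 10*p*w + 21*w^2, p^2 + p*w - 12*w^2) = 1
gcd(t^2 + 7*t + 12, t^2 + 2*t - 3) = t + 3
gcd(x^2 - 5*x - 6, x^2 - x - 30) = x - 6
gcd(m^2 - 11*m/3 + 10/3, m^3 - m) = 1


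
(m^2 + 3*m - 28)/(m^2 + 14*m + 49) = (m - 4)/(m + 7)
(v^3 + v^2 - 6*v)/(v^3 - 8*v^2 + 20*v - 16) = v*(v + 3)/(v^2 - 6*v + 8)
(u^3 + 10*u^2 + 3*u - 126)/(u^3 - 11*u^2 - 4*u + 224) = (u^3 + 10*u^2 + 3*u - 126)/(u^3 - 11*u^2 - 4*u + 224)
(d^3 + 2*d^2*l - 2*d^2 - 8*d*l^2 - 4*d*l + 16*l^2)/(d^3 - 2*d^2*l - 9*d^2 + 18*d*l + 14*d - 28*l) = (d + 4*l)/(d - 7)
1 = 1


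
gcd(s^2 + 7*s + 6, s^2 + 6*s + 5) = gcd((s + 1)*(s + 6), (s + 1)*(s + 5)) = s + 1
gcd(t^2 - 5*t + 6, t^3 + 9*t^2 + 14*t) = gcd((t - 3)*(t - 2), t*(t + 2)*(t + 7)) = 1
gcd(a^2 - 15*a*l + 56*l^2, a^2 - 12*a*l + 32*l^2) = a - 8*l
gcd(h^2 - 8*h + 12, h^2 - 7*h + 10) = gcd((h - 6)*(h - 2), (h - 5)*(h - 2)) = h - 2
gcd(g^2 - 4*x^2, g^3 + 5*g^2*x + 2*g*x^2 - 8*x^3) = g + 2*x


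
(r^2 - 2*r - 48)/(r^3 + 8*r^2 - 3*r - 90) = (r - 8)/(r^2 + 2*r - 15)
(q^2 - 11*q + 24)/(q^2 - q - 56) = (q - 3)/(q + 7)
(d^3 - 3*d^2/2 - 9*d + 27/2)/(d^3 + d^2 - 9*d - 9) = (d - 3/2)/(d + 1)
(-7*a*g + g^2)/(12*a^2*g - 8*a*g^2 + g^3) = (-7*a + g)/(12*a^2 - 8*a*g + g^2)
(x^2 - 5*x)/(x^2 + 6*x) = (x - 5)/(x + 6)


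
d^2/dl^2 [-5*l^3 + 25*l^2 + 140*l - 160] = 50 - 30*l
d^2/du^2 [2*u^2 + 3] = 4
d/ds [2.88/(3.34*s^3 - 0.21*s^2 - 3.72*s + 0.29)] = (-28.8576*s^2 + 1.2096*s + 10.7136)/(3.34*s^3 - 0.21*s^2 - 3.72*s + 0.29)^2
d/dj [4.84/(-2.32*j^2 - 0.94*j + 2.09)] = (22.4576*j + 4.5496)/(2.32*j^2 + 0.94*j - 2.09)^2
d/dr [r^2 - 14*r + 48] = 2*r - 14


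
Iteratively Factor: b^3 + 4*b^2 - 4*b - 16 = (b - 2)*(b^2 + 6*b + 8) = (b - 2)*(b + 2)*(b + 4)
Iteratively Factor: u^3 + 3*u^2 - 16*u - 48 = (u + 4)*(u^2 - u - 12) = (u + 3)*(u + 4)*(u - 4)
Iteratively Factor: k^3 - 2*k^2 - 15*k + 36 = (k - 3)*(k^2 + k - 12) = (k - 3)*(k + 4)*(k - 3)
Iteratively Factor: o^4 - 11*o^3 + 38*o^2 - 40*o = (o)*(o^3 - 11*o^2 + 38*o - 40) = o*(o - 4)*(o^2 - 7*o + 10) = o*(o - 5)*(o - 4)*(o - 2)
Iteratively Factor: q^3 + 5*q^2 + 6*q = (q + 3)*(q^2 + 2*q) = (q + 2)*(q + 3)*(q)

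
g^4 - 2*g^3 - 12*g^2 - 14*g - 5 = (g - 5)*(g + 1)^3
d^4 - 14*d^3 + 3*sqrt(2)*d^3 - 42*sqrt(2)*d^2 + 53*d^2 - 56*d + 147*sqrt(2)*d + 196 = (d - 7)^2*(d + sqrt(2))*(d + 2*sqrt(2))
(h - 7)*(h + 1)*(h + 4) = h^3 - 2*h^2 - 31*h - 28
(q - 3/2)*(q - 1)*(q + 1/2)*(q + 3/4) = q^4 - 5*q^3/4 - 5*q^2/4 + 15*q/16 + 9/16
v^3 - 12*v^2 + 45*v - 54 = (v - 6)*(v - 3)^2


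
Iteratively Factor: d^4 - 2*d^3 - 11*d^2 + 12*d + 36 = (d + 2)*(d^3 - 4*d^2 - 3*d + 18) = (d - 3)*(d + 2)*(d^2 - d - 6) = (d - 3)*(d + 2)^2*(d - 3)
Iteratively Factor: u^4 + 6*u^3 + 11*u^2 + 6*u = (u)*(u^3 + 6*u^2 + 11*u + 6) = u*(u + 1)*(u^2 + 5*u + 6) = u*(u + 1)*(u + 2)*(u + 3)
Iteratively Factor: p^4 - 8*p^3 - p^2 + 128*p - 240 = (p - 3)*(p^3 - 5*p^2 - 16*p + 80) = (p - 3)*(p + 4)*(p^2 - 9*p + 20) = (p - 4)*(p - 3)*(p + 4)*(p - 5)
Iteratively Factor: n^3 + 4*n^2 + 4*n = (n)*(n^2 + 4*n + 4) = n*(n + 2)*(n + 2)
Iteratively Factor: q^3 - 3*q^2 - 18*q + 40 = (q - 5)*(q^2 + 2*q - 8) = (q - 5)*(q - 2)*(q + 4)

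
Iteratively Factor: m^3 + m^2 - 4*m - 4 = (m + 2)*(m^2 - m - 2) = (m - 2)*(m + 2)*(m + 1)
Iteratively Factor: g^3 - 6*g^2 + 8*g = (g - 2)*(g^2 - 4*g) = (g - 4)*(g - 2)*(g)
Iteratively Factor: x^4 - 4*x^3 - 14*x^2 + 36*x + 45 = (x - 3)*(x^3 - x^2 - 17*x - 15) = (x - 3)*(x + 3)*(x^2 - 4*x - 5) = (x - 3)*(x + 1)*(x + 3)*(x - 5)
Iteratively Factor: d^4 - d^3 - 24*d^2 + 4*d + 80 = (d + 4)*(d^3 - 5*d^2 - 4*d + 20) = (d - 5)*(d + 4)*(d^2 - 4) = (d - 5)*(d - 2)*(d + 4)*(d + 2)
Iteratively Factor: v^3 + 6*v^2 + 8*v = (v + 2)*(v^2 + 4*v) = v*(v + 2)*(v + 4)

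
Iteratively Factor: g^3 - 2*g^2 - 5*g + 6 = (g + 2)*(g^2 - 4*g + 3) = (g - 3)*(g + 2)*(g - 1)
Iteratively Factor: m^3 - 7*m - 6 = (m - 3)*(m^2 + 3*m + 2) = (m - 3)*(m + 2)*(m + 1)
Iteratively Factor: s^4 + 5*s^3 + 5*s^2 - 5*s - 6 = (s + 1)*(s^3 + 4*s^2 + s - 6) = (s + 1)*(s + 2)*(s^2 + 2*s - 3) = (s + 1)*(s + 2)*(s + 3)*(s - 1)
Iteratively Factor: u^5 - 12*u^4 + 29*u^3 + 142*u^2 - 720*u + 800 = (u - 5)*(u^4 - 7*u^3 - 6*u^2 + 112*u - 160) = (u - 5)*(u + 4)*(u^3 - 11*u^2 + 38*u - 40) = (u - 5)*(u - 2)*(u + 4)*(u^2 - 9*u + 20) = (u - 5)^2*(u - 2)*(u + 4)*(u - 4)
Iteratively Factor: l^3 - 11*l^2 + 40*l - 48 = (l - 3)*(l^2 - 8*l + 16) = (l - 4)*(l - 3)*(l - 4)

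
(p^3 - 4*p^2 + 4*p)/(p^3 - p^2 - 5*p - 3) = p*(-p^2 + 4*p - 4)/(-p^3 + p^2 + 5*p + 3)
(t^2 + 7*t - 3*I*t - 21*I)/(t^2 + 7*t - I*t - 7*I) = (t - 3*I)/(t - I)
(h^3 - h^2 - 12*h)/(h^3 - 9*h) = (h - 4)/(h - 3)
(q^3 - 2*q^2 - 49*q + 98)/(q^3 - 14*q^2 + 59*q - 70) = (q + 7)/(q - 5)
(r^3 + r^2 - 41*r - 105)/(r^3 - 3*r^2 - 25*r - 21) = (r + 5)/(r + 1)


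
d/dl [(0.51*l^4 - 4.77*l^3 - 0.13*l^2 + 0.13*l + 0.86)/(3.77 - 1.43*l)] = (-2.1879*l^4 + 21.333*l^3 - 53.7628*l^2 - 0.9802*l + 1.7199)/(2.0449*l^2 - 10.7822*l + 14.2129)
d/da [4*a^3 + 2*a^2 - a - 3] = 12*a^2 + 4*a - 1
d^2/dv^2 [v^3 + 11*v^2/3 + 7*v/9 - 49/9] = 6*v + 22/3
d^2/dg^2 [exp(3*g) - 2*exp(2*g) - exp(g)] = (9*exp(2*g) - 8*exp(g) - 1)*exp(g)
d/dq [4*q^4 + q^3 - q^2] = q*(16*q^2 + 3*q - 2)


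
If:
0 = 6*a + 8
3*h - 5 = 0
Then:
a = -4/3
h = 5/3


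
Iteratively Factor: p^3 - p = (p - 1)*(p^2 + p) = (p - 1)*(p + 1)*(p)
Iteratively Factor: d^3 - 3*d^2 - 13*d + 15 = (d - 1)*(d^2 - 2*d - 15) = (d - 5)*(d - 1)*(d + 3)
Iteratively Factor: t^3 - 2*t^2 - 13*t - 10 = (t - 5)*(t^2 + 3*t + 2) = (t - 5)*(t + 2)*(t + 1)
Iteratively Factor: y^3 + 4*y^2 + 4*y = (y + 2)*(y^2 + 2*y) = y*(y + 2)*(y + 2)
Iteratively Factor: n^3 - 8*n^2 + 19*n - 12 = (n - 3)*(n^2 - 5*n + 4) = (n - 3)*(n - 1)*(n - 4)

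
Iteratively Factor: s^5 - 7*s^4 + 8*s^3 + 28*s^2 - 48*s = (s - 2)*(s^4 - 5*s^3 - 2*s^2 + 24*s) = (s - 2)*(s + 2)*(s^3 - 7*s^2 + 12*s) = (s - 4)*(s - 2)*(s + 2)*(s^2 - 3*s) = s*(s - 4)*(s - 2)*(s + 2)*(s - 3)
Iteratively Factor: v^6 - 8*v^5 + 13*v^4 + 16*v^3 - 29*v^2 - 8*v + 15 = (v + 1)*(v^5 - 9*v^4 + 22*v^3 - 6*v^2 - 23*v + 15) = (v - 1)*(v + 1)*(v^4 - 8*v^3 + 14*v^2 + 8*v - 15) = (v - 1)^2*(v + 1)*(v^3 - 7*v^2 + 7*v + 15) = (v - 3)*(v - 1)^2*(v + 1)*(v^2 - 4*v - 5) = (v - 5)*(v - 3)*(v - 1)^2*(v + 1)*(v + 1)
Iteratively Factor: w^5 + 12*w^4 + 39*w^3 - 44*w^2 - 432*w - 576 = (w - 3)*(w^4 + 15*w^3 + 84*w^2 + 208*w + 192) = (w - 3)*(w + 3)*(w^3 + 12*w^2 + 48*w + 64) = (w - 3)*(w + 3)*(w + 4)*(w^2 + 8*w + 16) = (w - 3)*(w + 3)*(w + 4)^2*(w + 4)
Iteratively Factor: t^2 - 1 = (t - 1)*(t + 1)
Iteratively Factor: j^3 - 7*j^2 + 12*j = (j - 3)*(j^2 - 4*j) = (j - 4)*(j - 3)*(j)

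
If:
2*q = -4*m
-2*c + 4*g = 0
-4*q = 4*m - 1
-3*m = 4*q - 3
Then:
No Solution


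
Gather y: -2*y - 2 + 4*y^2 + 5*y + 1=4*y^2 + 3*y - 1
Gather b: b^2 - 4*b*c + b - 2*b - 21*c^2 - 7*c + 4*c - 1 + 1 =b^2 + b*(-4*c - 1) - 21*c^2 - 3*c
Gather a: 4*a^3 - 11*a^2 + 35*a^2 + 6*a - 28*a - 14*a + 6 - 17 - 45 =4*a^3 + 24*a^2 - 36*a - 56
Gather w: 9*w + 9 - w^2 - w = -w^2 + 8*w + 9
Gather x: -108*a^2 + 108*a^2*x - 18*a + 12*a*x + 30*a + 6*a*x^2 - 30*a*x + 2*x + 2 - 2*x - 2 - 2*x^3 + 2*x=-108*a^2 + 6*a*x^2 + 12*a - 2*x^3 + x*(108*a^2 - 18*a + 2)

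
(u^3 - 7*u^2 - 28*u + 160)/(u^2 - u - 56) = (u^2 + u - 20)/(u + 7)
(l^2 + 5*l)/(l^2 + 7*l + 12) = l*(l + 5)/(l^2 + 7*l + 12)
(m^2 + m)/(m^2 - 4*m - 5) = m/(m - 5)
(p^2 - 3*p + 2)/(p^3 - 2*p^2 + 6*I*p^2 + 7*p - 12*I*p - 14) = (p - 1)/(p^2 + 6*I*p + 7)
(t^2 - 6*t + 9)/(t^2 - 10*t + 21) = (t - 3)/(t - 7)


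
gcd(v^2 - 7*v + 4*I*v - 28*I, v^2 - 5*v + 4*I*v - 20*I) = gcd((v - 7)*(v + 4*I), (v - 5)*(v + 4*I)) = v + 4*I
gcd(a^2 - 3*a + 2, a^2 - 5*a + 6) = a - 2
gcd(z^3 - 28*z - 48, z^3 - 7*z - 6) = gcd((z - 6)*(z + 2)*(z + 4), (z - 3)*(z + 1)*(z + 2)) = z + 2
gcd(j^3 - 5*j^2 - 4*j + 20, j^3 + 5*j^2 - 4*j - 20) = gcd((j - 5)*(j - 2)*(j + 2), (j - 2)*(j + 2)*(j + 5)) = j^2 - 4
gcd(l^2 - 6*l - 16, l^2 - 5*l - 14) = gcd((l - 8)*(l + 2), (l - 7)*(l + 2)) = l + 2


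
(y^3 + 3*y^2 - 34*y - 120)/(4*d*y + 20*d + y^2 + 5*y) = (y^2 - 2*y - 24)/(4*d + y)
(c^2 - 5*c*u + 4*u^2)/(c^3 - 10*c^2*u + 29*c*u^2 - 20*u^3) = 1/(c - 5*u)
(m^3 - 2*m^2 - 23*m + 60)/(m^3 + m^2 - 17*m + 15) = (m - 4)/(m - 1)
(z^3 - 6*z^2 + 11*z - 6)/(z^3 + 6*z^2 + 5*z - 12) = (z^2 - 5*z + 6)/(z^2 + 7*z + 12)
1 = 1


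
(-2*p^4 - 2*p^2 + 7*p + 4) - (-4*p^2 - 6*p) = -2*p^4 + 2*p^2 + 13*p + 4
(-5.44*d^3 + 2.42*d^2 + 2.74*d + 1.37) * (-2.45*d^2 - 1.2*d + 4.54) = 13.328*d^5 + 0.599*d^4 - 34.3146*d^3 + 4.3423*d^2 + 10.7956*d + 6.2198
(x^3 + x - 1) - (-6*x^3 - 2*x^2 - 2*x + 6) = 7*x^3 + 2*x^2 + 3*x - 7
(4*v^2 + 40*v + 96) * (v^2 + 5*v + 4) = 4*v^4 + 60*v^3 + 312*v^2 + 640*v + 384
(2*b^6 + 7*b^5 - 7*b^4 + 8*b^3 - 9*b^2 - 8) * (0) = 0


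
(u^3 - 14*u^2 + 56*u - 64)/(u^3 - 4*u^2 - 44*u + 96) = (u - 4)/(u + 6)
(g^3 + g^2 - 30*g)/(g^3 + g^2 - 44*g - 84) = g*(g - 5)/(g^2 - 5*g - 14)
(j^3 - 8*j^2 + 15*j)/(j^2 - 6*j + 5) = j*(j - 3)/(j - 1)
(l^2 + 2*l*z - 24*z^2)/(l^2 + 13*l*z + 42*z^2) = (l - 4*z)/(l + 7*z)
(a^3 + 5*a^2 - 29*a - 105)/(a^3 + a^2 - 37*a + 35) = (a + 3)/(a - 1)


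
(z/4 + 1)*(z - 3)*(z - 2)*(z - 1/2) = z^4/4 - 3*z^3/8 - 27*z^2/8 + 31*z/4 - 3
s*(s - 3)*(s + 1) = s^3 - 2*s^2 - 3*s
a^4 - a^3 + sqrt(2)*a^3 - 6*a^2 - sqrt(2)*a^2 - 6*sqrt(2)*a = a*(a - 3)*(a + 2)*(a + sqrt(2))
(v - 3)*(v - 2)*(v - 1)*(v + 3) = v^4 - 3*v^3 - 7*v^2 + 27*v - 18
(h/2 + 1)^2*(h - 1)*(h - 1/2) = h^4/4 + 5*h^3/8 - 3*h^2/8 - h + 1/2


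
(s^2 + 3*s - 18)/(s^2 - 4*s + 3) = (s + 6)/(s - 1)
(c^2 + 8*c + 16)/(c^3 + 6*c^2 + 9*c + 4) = (c + 4)/(c^2 + 2*c + 1)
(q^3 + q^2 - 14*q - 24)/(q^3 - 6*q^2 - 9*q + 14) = (q^2 - q - 12)/(q^2 - 8*q + 7)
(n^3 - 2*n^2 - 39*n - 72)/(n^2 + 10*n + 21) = (n^2 - 5*n - 24)/(n + 7)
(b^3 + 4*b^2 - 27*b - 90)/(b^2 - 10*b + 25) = (b^2 + 9*b + 18)/(b - 5)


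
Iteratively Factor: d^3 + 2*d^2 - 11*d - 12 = (d - 3)*(d^2 + 5*d + 4) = (d - 3)*(d + 1)*(d + 4)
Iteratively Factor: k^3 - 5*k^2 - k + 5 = (k - 5)*(k^2 - 1) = (k - 5)*(k - 1)*(k + 1)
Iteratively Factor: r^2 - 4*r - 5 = (r + 1)*(r - 5)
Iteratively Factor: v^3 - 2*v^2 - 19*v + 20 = (v + 4)*(v^2 - 6*v + 5) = (v - 1)*(v + 4)*(v - 5)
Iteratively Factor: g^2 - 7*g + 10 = (g - 5)*(g - 2)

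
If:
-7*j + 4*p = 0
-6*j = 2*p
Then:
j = 0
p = 0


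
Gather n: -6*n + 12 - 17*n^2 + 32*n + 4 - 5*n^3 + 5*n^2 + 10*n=-5*n^3 - 12*n^2 + 36*n + 16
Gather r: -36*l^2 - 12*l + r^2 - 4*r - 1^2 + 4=-36*l^2 - 12*l + r^2 - 4*r + 3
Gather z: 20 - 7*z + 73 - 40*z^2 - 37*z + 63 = -40*z^2 - 44*z + 156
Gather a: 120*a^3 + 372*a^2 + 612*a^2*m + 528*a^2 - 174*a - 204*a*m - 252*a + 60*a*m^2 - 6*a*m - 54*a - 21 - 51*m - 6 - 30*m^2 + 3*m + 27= 120*a^3 + a^2*(612*m + 900) + a*(60*m^2 - 210*m - 480) - 30*m^2 - 48*m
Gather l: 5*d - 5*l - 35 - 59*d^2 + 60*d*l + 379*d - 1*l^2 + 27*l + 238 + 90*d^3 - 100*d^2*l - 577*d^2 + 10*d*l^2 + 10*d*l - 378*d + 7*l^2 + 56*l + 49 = 90*d^3 - 636*d^2 + 6*d + l^2*(10*d + 6) + l*(-100*d^2 + 70*d + 78) + 252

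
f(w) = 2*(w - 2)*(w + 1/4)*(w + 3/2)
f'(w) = 2*(w - 2)*(w + 1/4) + 2*(w - 2)*(w + 3/2) + 2*(w + 1/4)*(w + 3/2) = 6*w^2 - w - 25/4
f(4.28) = 119.40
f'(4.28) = 99.38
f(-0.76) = 2.08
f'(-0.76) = -2.02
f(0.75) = -5.62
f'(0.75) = -3.62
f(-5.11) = -249.48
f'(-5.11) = 155.53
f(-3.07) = -44.89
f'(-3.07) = 53.37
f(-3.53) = -73.64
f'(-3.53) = 72.05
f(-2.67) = -26.45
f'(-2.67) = 39.19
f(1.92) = -1.19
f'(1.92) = 13.95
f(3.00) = 29.25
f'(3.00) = 44.75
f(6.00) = 375.00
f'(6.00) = 203.75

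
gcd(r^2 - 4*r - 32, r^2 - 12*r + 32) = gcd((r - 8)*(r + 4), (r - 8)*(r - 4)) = r - 8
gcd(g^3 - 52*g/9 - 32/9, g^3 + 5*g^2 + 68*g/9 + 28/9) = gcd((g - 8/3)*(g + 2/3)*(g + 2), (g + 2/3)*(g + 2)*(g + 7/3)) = g^2 + 8*g/3 + 4/3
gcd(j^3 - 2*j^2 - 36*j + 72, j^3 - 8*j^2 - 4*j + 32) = j - 2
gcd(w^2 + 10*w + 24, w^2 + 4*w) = w + 4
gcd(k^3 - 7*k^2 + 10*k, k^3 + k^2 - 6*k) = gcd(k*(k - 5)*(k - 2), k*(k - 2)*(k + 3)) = k^2 - 2*k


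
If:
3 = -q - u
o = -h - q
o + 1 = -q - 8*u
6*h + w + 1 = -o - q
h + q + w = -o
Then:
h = -1/5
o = 61/20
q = -57/20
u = -3/20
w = 0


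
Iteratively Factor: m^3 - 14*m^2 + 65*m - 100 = (m - 5)*(m^2 - 9*m + 20) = (m - 5)^2*(m - 4)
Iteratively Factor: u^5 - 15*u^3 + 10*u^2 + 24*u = (u + 1)*(u^4 - u^3 - 14*u^2 + 24*u) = (u - 2)*(u + 1)*(u^3 + u^2 - 12*u) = u*(u - 2)*(u + 1)*(u^2 + u - 12) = u*(u - 3)*(u - 2)*(u + 1)*(u + 4)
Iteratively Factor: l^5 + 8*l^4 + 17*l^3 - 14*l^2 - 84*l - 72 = (l + 3)*(l^4 + 5*l^3 + 2*l^2 - 20*l - 24) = (l + 3)^2*(l^3 + 2*l^2 - 4*l - 8) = (l + 2)*(l + 3)^2*(l^2 - 4) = (l + 2)^2*(l + 3)^2*(l - 2)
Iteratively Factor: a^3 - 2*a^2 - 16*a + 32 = (a - 4)*(a^2 + 2*a - 8) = (a - 4)*(a - 2)*(a + 4)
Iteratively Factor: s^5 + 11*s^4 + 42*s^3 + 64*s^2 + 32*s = (s + 1)*(s^4 + 10*s^3 + 32*s^2 + 32*s) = s*(s + 1)*(s^3 + 10*s^2 + 32*s + 32) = s*(s + 1)*(s + 4)*(s^2 + 6*s + 8) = s*(s + 1)*(s + 4)^2*(s + 2)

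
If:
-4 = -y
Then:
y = 4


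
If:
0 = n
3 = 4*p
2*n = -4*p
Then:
No Solution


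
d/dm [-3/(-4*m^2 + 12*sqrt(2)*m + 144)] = 3*(-2*m + 3*sqrt(2))/(4*(-m^2 + 3*sqrt(2)*m + 36)^2)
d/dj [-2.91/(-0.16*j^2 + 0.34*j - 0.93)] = (0.9894 - 0.9312*j)/(0.16*j^2 - 0.34*j + 0.93)^2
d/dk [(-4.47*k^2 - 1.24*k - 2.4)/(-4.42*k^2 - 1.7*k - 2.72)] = (2.1182*k^2 + 3.1008*k - 0.7072)/(19.5364*k^4 + 15.028*k^3 + 26.9348*k^2 + 9.248*k + 7.3984)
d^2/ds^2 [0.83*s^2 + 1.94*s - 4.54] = 1.66000000000000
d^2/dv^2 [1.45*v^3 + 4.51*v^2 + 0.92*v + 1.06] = 8.7*v + 9.02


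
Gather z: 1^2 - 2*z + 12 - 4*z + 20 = 33 - 6*z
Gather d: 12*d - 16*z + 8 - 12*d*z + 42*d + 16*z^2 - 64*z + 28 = d*(54 - 12*z) + 16*z^2 - 80*z + 36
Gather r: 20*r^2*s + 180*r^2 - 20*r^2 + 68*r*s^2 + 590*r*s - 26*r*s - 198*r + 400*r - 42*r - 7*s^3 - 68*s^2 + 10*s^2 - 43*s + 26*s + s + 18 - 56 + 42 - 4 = r^2*(20*s + 160) + r*(68*s^2 + 564*s + 160) - 7*s^3 - 58*s^2 - 16*s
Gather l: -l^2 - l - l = -l^2 - 2*l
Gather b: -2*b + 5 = 5 - 2*b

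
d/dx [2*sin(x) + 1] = 2*cos(x)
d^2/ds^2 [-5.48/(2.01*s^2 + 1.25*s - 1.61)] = (44.279496*s^2 + 27.537*s - 5.48*(4.02*s + 1.25)*(8.04*s + 2.5) - 35.467656)/(2.01*s^2 + 1.25*s - 1.61)^3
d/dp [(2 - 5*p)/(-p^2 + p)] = (-5*p^2 + 4*p - 2)/(p^2*(p^2 - 2*p + 1))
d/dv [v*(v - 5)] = 2*v - 5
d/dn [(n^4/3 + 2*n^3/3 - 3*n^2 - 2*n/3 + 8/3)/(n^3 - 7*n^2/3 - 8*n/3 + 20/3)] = (3*n^4 - 2*n^3 - 31*n^2 - 56*n + 6)/(9*n^4 - 6*n^3 - 59*n^2 + 20*n + 100)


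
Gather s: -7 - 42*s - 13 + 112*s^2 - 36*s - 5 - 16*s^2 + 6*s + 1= 96*s^2 - 72*s - 24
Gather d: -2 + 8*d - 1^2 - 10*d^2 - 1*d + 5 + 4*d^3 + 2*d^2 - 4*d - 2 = 4*d^3 - 8*d^2 + 3*d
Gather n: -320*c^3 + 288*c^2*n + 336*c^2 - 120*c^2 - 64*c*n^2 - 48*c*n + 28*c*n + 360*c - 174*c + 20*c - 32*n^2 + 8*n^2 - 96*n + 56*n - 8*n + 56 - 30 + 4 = -320*c^3 + 216*c^2 + 206*c + n^2*(-64*c - 24) + n*(288*c^2 - 20*c - 48) + 30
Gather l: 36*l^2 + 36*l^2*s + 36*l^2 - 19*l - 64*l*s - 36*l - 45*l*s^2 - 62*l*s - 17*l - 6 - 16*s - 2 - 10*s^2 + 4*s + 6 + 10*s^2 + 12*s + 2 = l^2*(36*s + 72) + l*(-45*s^2 - 126*s - 72)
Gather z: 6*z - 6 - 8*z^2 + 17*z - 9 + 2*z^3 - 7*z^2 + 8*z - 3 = 2*z^3 - 15*z^2 + 31*z - 18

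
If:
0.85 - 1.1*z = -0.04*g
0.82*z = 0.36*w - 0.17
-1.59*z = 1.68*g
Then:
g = -0.71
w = 2.17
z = 0.75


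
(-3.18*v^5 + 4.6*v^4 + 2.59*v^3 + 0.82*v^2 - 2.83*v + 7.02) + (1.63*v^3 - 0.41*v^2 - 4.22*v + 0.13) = -3.18*v^5 + 4.6*v^4 + 4.22*v^3 + 0.41*v^2 - 7.05*v + 7.15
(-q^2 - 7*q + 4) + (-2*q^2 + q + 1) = -3*q^2 - 6*q + 5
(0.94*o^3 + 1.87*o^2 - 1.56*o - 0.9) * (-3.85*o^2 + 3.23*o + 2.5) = -3.619*o^5 - 4.1633*o^4 + 14.3961*o^3 + 3.1012*o^2 - 6.807*o - 2.25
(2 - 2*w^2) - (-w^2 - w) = -w^2 + w + 2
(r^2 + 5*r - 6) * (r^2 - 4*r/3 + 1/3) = r^4 + 11*r^3/3 - 37*r^2/3 + 29*r/3 - 2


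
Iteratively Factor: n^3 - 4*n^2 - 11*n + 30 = (n - 5)*(n^2 + n - 6) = (n - 5)*(n - 2)*(n + 3)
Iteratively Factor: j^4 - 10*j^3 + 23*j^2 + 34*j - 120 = (j - 4)*(j^3 - 6*j^2 - j + 30) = (j - 4)*(j + 2)*(j^2 - 8*j + 15) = (j - 4)*(j - 3)*(j + 2)*(j - 5)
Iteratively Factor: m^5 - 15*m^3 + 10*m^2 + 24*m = (m - 2)*(m^4 + 2*m^3 - 11*m^2 - 12*m) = (m - 2)*(m + 1)*(m^3 + m^2 - 12*m) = (m - 2)*(m + 1)*(m + 4)*(m^2 - 3*m) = m*(m - 2)*(m + 1)*(m + 4)*(m - 3)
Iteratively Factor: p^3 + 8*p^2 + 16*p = (p + 4)*(p^2 + 4*p) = (p + 4)^2*(p)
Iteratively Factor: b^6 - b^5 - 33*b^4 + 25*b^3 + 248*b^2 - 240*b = (b + 4)*(b^5 - 5*b^4 - 13*b^3 + 77*b^2 - 60*b) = (b - 3)*(b + 4)*(b^4 - 2*b^3 - 19*b^2 + 20*b) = (b - 3)*(b - 1)*(b + 4)*(b^3 - b^2 - 20*b) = b*(b - 3)*(b - 1)*(b + 4)*(b^2 - b - 20) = b*(b - 3)*(b - 1)*(b + 4)^2*(b - 5)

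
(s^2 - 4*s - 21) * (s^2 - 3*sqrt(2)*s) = s^4 - 3*sqrt(2)*s^3 - 4*s^3 - 21*s^2 + 12*sqrt(2)*s^2 + 63*sqrt(2)*s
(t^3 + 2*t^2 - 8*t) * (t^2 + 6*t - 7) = t^5 + 8*t^4 - 3*t^3 - 62*t^2 + 56*t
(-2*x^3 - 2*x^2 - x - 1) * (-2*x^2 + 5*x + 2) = 4*x^5 - 6*x^4 - 12*x^3 - 7*x^2 - 7*x - 2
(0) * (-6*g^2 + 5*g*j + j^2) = 0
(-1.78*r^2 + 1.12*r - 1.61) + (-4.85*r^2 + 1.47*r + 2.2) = -6.63*r^2 + 2.59*r + 0.59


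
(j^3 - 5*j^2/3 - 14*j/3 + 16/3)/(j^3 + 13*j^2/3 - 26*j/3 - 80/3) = (j - 1)/(j + 5)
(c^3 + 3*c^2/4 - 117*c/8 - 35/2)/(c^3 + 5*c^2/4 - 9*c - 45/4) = (c^2 - c/2 - 14)/(c^2 - 9)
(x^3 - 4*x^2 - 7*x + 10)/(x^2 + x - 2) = x - 5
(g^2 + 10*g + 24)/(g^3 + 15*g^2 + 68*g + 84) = (g + 4)/(g^2 + 9*g + 14)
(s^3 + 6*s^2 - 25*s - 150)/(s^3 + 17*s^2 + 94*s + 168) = (s^2 - 25)/(s^2 + 11*s + 28)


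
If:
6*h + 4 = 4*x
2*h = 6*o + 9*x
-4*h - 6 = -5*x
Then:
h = 2/7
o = -43/21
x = 10/7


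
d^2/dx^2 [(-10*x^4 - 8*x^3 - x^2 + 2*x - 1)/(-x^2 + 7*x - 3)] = 2*(10*x^6 - 210*x^5 + 1560*x^4 - 1307*x^3 + 30*x^2 + 213*x + 13)/(x^6 - 21*x^5 + 156*x^4 - 469*x^3 + 468*x^2 - 189*x + 27)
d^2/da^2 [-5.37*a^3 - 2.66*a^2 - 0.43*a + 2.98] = -32.22*a - 5.32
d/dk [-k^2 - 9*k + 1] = -2*k - 9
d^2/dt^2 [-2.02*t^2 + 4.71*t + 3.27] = -4.04000000000000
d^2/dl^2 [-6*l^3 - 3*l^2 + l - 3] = -36*l - 6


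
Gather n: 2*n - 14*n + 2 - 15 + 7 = -12*n - 6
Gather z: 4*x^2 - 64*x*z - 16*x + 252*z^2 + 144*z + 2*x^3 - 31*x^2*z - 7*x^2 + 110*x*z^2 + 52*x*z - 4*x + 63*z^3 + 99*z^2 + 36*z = 2*x^3 - 3*x^2 - 20*x + 63*z^3 + z^2*(110*x + 351) + z*(-31*x^2 - 12*x + 180)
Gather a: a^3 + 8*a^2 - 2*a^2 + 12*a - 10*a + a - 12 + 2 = a^3 + 6*a^2 + 3*a - 10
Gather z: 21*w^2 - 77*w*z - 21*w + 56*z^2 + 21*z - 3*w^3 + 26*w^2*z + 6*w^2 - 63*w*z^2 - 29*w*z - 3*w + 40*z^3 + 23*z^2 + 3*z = -3*w^3 + 27*w^2 - 24*w + 40*z^3 + z^2*(79 - 63*w) + z*(26*w^2 - 106*w + 24)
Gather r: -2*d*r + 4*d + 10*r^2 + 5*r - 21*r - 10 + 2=4*d + 10*r^2 + r*(-2*d - 16) - 8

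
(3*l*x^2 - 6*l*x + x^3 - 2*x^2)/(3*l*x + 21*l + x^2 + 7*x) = x*(x - 2)/(x + 7)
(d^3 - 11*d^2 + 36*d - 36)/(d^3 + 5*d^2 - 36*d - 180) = (d^2 - 5*d + 6)/(d^2 + 11*d + 30)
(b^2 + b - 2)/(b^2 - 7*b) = (b^2 + b - 2)/(b*(b - 7))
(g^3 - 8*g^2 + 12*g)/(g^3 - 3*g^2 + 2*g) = (g - 6)/(g - 1)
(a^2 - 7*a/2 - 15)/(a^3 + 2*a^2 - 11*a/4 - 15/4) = 2*(a - 6)/(2*a^2 - a - 3)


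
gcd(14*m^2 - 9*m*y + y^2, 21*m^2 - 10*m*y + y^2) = -7*m + y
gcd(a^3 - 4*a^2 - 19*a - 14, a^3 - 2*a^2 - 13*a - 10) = a^2 + 3*a + 2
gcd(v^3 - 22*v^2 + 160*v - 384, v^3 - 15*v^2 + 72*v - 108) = v - 6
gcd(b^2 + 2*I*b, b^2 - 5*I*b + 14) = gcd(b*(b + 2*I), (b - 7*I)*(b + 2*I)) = b + 2*I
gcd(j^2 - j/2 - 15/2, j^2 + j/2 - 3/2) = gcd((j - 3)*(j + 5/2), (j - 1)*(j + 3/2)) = 1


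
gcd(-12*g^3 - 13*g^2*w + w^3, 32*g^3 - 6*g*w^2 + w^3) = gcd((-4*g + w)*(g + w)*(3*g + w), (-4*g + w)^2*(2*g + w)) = -4*g + w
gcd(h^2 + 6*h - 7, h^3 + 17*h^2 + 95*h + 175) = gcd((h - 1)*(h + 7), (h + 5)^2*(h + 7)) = h + 7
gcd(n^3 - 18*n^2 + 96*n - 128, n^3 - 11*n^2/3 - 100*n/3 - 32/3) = n - 8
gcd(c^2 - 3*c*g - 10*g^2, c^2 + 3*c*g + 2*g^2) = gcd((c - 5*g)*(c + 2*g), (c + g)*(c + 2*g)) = c + 2*g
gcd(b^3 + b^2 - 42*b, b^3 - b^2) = b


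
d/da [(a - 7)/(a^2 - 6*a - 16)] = (a^2 - 6*a - 2*(a - 7)*(a - 3) - 16)/(-a^2 + 6*a + 16)^2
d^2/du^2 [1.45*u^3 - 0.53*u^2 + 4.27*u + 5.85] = 8.7*u - 1.06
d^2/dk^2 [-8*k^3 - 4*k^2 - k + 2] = -48*k - 8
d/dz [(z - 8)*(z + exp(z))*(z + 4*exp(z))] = (z - 8)*(z + exp(z))*(4*exp(z) + 1) + (z - 8)*(z + 4*exp(z))*(exp(z) + 1) + (z + exp(z))*(z + 4*exp(z))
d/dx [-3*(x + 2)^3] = -9*(x + 2)^2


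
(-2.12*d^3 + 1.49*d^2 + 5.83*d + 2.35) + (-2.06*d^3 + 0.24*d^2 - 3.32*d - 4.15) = -4.18*d^3 + 1.73*d^2 + 2.51*d - 1.8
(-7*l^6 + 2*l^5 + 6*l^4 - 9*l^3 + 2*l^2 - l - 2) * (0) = 0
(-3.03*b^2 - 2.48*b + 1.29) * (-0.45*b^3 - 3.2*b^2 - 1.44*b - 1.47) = 1.3635*b^5 + 10.812*b^4 + 11.7187*b^3 + 3.8973*b^2 + 1.788*b - 1.8963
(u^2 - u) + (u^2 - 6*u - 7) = 2*u^2 - 7*u - 7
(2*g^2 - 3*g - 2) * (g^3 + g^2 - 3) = 2*g^5 - g^4 - 5*g^3 - 8*g^2 + 9*g + 6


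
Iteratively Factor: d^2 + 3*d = (d)*(d + 3)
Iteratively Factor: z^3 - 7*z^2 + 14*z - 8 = (z - 1)*(z^2 - 6*z + 8) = (z - 4)*(z - 1)*(z - 2)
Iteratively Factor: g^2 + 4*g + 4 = (g + 2)*(g + 2)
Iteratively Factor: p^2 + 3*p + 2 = (p + 2)*(p + 1)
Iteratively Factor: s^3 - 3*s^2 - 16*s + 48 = (s - 3)*(s^2 - 16) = (s - 4)*(s - 3)*(s + 4)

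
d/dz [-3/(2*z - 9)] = 6/(2*z - 9)^2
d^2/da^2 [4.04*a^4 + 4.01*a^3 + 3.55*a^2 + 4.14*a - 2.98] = 48.48*a^2 + 24.06*a + 7.1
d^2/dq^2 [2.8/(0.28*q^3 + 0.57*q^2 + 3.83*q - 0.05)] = (-(4.704*q + 3.192)*(0.28*q^3 + 0.57*q^2 + 3.83*q - 0.05) + 2.8*(0.84*q^2 + 1.14*q + 3.83)*(1.68*q^2 + 2.28*q + 7.66))/(0.28*q^3 + 0.57*q^2 + 3.83*q - 0.05)^3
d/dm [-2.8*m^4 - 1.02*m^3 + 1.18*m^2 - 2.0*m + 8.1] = -11.2*m^3 - 3.06*m^2 + 2.36*m - 2.0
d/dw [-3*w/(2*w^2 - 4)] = 3*(w^2 + 2)/(2*(w^2 - 2)^2)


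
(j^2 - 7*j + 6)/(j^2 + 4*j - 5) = (j - 6)/(j + 5)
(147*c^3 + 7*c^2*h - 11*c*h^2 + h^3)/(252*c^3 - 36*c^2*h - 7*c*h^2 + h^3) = (21*c^2 + 4*c*h - h^2)/(36*c^2 - h^2)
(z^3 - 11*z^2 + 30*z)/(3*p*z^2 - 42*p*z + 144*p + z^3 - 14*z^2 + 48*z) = z*(z - 5)/(3*p*z - 24*p + z^2 - 8*z)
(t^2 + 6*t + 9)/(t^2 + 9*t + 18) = (t + 3)/(t + 6)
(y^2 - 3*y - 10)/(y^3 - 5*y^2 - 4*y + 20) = 1/(y - 2)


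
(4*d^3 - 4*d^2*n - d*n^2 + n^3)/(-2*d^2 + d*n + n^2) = -2*d + n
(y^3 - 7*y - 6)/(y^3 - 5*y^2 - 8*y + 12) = (y^2 - 2*y - 3)/(y^2 - 7*y + 6)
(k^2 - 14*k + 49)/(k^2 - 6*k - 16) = (-k^2 + 14*k - 49)/(-k^2 + 6*k + 16)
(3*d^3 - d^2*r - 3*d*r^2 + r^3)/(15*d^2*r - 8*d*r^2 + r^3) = (-d^2 + r^2)/(r*(-5*d + r))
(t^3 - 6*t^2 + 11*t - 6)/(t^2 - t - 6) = (t^2 - 3*t + 2)/(t + 2)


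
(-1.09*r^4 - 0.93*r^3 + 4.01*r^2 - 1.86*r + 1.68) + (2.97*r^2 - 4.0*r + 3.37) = -1.09*r^4 - 0.93*r^3 + 6.98*r^2 - 5.86*r + 5.05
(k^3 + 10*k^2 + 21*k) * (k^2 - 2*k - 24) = k^5 + 8*k^4 - 23*k^3 - 282*k^2 - 504*k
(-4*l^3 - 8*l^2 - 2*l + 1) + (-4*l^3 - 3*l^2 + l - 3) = -8*l^3 - 11*l^2 - l - 2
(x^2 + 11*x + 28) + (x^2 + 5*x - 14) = 2*x^2 + 16*x + 14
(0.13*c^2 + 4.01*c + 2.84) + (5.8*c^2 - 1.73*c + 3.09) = 5.93*c^2 + 2.28*c + 5.93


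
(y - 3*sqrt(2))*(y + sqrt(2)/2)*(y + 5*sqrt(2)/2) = y^3 - 31*y/2 - 15*sqrt(2)/2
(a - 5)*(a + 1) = a^2 - 4*a - 5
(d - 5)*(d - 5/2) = d^2 - 15*d/2 + 25/2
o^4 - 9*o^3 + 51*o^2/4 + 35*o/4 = o*(o - 7)*(o - 5/2)*(o + 1/2)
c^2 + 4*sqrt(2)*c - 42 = (c - 3*sqrt(2))*(c + 7*sqrt(2))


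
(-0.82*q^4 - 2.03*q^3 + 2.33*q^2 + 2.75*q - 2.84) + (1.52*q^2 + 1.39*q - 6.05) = -0.82*q^4 - 2.03*q^3 + 3.85*q^2 + 4.14*q - 8.89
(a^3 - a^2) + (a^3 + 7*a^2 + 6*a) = 2*a^3 + 6*a^2 + 6*a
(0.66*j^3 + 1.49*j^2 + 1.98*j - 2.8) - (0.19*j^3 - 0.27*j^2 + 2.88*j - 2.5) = 0.47*j^3 + 1.76*j^2 - 0.9*j - 0.3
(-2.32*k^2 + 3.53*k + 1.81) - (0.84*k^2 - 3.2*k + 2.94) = -3.16*k^2 + 6.73*k - 1.13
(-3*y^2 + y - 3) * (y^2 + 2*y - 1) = -3*y^4 - 5*y^3 + 2*y^2 - 7*y + 3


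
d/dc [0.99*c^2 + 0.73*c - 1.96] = 1.98*c + 0.73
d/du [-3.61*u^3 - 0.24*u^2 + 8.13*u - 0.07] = -10.83*u^2 - 0.48*u + 8.13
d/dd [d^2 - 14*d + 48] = 2*d - 14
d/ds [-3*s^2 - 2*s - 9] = -6*s - 2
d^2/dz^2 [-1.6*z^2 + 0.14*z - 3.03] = -3.20000000000000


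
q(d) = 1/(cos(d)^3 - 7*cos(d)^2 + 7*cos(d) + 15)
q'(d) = (3*sin(d)*cos(d)^2 - 14*sin(d)*cos(d) + 7*sin(d))/(cos(d)^3 - 7*cos(d)^2 + 7*cos(d) + 15)^2 = (3*cos(d)^2 - 14*cos(d) + 7)*sin(d)/(cos(d)^3 - 7*cos(d)^2 + 7*cos(d) + 15)^2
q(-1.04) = 0.06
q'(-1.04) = -0.00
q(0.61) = 0.06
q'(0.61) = -0.01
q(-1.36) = 0.06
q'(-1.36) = -0.02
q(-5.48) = 0.06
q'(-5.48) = -0.00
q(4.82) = 0.06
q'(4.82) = -0.02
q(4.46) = 0.08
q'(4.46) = -0.06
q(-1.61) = 0.07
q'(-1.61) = -0.03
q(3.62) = 0.39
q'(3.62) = -1.52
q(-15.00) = 0.19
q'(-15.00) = -0.47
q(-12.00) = 0.06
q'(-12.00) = -0.00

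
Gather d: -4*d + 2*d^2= 2*d^2 - 4*d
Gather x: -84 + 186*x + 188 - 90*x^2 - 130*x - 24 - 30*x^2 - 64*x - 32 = -120*x^2 - 8*x + 48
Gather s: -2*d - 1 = -2*d - 1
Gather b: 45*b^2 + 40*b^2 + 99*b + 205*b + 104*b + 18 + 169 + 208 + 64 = 85*b^2 + 408*b + 459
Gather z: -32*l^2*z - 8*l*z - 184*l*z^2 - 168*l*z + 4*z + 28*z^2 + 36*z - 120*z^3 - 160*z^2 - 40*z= -120*z^3 + z^2*(-184*l - 132) + z*(-32*l^2 - 176*l)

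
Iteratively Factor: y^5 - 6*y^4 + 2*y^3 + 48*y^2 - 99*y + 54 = (y - 3)*(y^4 - 3*y^3 - 7*y^2 + 27*y - 18) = (y - 3)^2*(y^3 - 7*y + 6) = (y - 3)^2*(y - 2)*(y^2 + 2*y - 3) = (y - 3)^2*(y - 2)*(y - 1)*(y + 3)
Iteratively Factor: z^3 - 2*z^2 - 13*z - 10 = (z + 1)*(z^2 - 3*z - 10) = (z - 5)*(z + 1)*(z + 2)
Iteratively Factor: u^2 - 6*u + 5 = (u - 1)*(u - 5)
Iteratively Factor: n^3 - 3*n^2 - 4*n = (n)*(n^2 - 3*n - 4) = n*(n - 4)*(n + 1)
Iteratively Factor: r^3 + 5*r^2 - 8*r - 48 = (r + 4)*(r^2 + r - 12) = (r - 3)*(r + 4)*(r + 4)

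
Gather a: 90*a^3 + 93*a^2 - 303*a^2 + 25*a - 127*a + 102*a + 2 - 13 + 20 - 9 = 90*a^3 - 210*a^2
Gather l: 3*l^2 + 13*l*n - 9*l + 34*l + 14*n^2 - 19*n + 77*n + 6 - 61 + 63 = 3*l^2 + l*(13*n + 25) + 14*n^2 + 58*n + 8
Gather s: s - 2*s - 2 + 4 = 2 - s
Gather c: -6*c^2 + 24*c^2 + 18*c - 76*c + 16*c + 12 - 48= 18*c^2 - 42*c - 36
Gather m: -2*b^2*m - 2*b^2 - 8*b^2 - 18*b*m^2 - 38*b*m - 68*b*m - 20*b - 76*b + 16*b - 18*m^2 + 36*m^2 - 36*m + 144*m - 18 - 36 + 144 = -10*b^2 - 80*b + m^2*(18 - 18*b) + m*(-2*b^2 - 106*b + 108) + 90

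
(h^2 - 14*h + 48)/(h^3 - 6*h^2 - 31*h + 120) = (h - 6)/(h^2 + 2*h - 15)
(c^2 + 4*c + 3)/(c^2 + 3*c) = (c + 1)/c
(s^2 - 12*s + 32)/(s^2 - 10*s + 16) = (s - 4)/(s - 2)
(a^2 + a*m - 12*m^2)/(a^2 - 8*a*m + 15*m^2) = (a + 4*m)/(a - 5*m)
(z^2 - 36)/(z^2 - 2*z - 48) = (z - 6)/(z - 8)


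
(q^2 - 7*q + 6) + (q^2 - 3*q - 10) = 2*q^2 - 10*q - 4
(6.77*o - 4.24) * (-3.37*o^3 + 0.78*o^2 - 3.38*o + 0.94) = -22.8149*o^4 + 19.5694*o^3 - 26.1898*o^2 + 20.695*o - 3.9856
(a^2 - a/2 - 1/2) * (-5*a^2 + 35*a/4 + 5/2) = -5*a^4 + 45*a^3/4 + 5*a^2/8 - 45*a/8 - 5/4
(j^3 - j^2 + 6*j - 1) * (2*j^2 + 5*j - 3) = 2*j^5 + 3*j^4 + 4*j^3 + 31*j^2 - 23*j + 3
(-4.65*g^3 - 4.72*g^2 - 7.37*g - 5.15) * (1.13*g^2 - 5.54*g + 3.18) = -5.2545*g^5 + 20.4274*g^4 + 3.0337*g^3 + 20.0007*g^2 + 5.0944*g - 16.377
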